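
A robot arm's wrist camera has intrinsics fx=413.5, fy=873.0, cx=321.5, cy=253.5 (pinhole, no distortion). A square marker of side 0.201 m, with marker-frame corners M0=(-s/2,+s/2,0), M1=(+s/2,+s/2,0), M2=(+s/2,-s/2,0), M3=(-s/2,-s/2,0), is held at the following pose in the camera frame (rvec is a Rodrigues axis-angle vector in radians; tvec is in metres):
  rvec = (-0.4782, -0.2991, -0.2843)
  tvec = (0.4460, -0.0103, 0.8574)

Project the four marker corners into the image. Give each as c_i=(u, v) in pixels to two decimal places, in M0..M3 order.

c0=(526.39, 359.48) c1=(599.28, 310.31) c2=(545.14, 145.40) c3=(474.79, 176.66)

Intrinsics K: fx=413.5, fy=873.0, cx=321.5, cy=253.5
Marker side s = 0.201 m; corners in marker frame (Z=0):
  M0 = (-0.1005, +0.1005, 0)
  M1 = (+0.1005, +0.1005, 0)
  M2 = (+0.1005, -0.1005, 0)
  M3 = (-0.1005, -0.1005, 0)
rvec = (-0.4782, -0.2991, -0.2843), |rvec| = θ = 0.63163 rad = 36.190°
Rodrigues: sinθ=0.59046, 1−cosθ=0.19294; R = I + sinθ·[k]× + (1−cosθ)·[k]×²:
    [+0.91765 +0.33494 -0.21386]
    [-0.19660 +0.85033 +0.48815]
    [+0.34535 -0.40591 +0.84615]
t = (0.4460, -0.0103, 0.8574) m
M0: Pc = R·M0+t = (+0.38744, +0.09492, +0.78190); u = 413.5·(+0.38744)/0.78190 + 321.5 = 526.3928, v = 873.0·(+0.09492)/0.78190 + 253.5 = 359.4752
M1: Pc = R·M1+t = (+0.57189, +0.05540, +0.85131); u = 413.5·(+0.57189)/0.85131 + 321.5 = 599.2759, v = 873.0·(+0.05540)/0.85131 + 253.5 = 310.3106
M2: Pc = R·M2+t = (+0.50456, -0.11552, +0.93290); u = 413.5·(+0.50456)/0.93290 + 321.5 = 545.1427, v = 873.0·(-0.11552)/0.93290 + 253.5 = 145.4011
M3: Pc = R·M3+t = (+0.32011, -0.07600, +0.86349); u = 413.5·(+0.32011)/0.86349 + 321.5 = 474.7943, v = 873.0·(-0.07600)/0.86349 + 253.5 = 176.6632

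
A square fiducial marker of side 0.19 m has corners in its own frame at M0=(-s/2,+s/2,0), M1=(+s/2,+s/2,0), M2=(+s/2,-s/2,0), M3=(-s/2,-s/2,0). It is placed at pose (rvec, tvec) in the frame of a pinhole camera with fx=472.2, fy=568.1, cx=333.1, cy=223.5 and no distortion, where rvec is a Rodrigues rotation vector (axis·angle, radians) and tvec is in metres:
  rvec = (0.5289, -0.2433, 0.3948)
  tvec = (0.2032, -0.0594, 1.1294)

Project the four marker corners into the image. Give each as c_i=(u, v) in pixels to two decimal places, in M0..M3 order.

Intrinsics K: fx=472.2, fy=568.1, cx=333.1, cy=223.5
Marker side s = 0.19 m; corners in marker frame (Z=0):
  M0 = (-0.0950, +0.0950, 0)
  M1 = (+0.0950, +0.0950, 0)
  M2 = (+0.0950, -0.0950, 0)
  M3 = (-0.0950, -0.0950, 0)
rvec = (0.5289, -0.2433, 0.3948), |rvec| = θ = 0.70342 rad = 40.303°
Rodrigues: sinθ=0.64683, 1−cosθ=0.23736; R = I + sinθ·[k]× + (1−cosθ)·[k]×²:
    [+0.89683 -0.42477 -0.12356]
    [+0.30131 +0.79103 -0.53243]
    [+0.32390 +0.44027 +0.83741]
t = (0.2032, -0.0594, 1.1294) m
M0: Pc = R·M0+t = (+0.07765, -0.01288, +1.14046); u = 472.2·(+0.07765)/1.14046 + 333.1 = 365.2498, v = 568.1·(-0.01288)/1.14046 + 223.5 = 217.0860
M1: Pc = R·M1+t = (+0.24805, +0.04437, +1.20200); u = 472.2·(+0.24805)/1.20200 + 333.1 = 430.5439, v = 568.1·(+0.04437)/1.20200 + 223.5 = 244.4717
M2: Pc = R·M2+t = (+0.32875, -0.10592, +1.11834); u = 472.2·(+0.32875)/1.11834 + 333.1 = 471.9094, v = 568.1·(-0.10592)/1.11834 + 223.5 = 169.6925
M3: Pc = R·M3+t = (+0.15835, -0.16317, +1.05680); u = 472.2·(+0.15835)/1.05680 + 333.1 = 403.8556, v = 568.1·(-0.16317)/1.05680 + 223.5 = 135.7844

c0=(365.25, 217.09) c1=(430.54, 244.47) c2=(471.91, 169.69) c3=(403.86, 135.78)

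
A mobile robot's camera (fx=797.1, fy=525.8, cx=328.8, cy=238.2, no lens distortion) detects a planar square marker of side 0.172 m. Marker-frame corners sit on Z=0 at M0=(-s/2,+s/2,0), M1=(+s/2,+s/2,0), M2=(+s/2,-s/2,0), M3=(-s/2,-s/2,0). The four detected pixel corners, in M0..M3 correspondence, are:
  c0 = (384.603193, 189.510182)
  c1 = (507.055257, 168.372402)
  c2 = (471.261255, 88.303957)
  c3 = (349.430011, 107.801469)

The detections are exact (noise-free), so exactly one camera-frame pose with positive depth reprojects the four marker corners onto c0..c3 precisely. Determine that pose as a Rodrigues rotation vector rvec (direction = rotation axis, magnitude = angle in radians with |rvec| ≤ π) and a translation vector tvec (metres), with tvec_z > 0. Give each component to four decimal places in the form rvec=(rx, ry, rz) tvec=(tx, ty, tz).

Intrinsics K: fx=797.1, fy=525.8, cx=328.8, cy=238.2
Marker side s = 0.172 m; corners in marker frame (Z=0):
  M0 = (-0.0860, +0.0860, 0)
  M1 = (+0.0860, +0.0860, 0)
  M2 = (+0.0860, -0.0860, 0)
  M3 = (-0.0860, -0.0860, 0)
Detected image corners:
  c0 = (384.603193, 189.510182) px
  c1 = (507.055257, 168.372402) px
  c2 = (471.261255, 88.303957) px
  c3 = (349.430011, 107.801469) px
Planar DLT: solve 8×8 A·h = b for H (H[2,2]=1):
  H  [+754.19266 +180.86089 +428.53746]
  H  [-103.84178 +462.00487 +138.20023]
  H  [+0.10296 -0.05946 +1.00000]
B = K⁻¹H; ‖b₁‖=0.941742, ‖b₂‖=0.941742; λ = 2/(‖b₁‖+‖b₂‖) = 1.061862, sign → tz>0 ⇒ λ=+1.061862
r₁ = λ·B[:,0] = (+0.95961,-0.25924,+0.10933); r₂ = λ·B[:,1] = (+0.26698,+0.96163,-0.06314)
r₃ = r₁×r₂ = (-0.08877,+0.08978,+0.99200); SVD([r₁ r₂ r₃]) → R = UVᵀ:
  R  [+0.95961 +0.26698 -0.08877]
  R  [-0.25924 +0.96163 +0.08978]
  R  [+0.10933 -0.06314 +0.99200]
t = (+0.13287, -0.20195, +1.06186) m
tr R = 2.913235; θ = arccos((tr R − 1)/2) = 0.295635 rad = 16.939°
axis k = ((R−Rᵀ)₃₂, (R−Rᵀ)₁₃, (R−Rᵀ)₂₁) / (2 sinθ) = (-0.262435, -0.339965, -0.903079)
rvec = θ·k = (-0.077585, -0.100506, -0.266982)

rvec=(-0.0776, -0.1005, -0.2670) tvec=(0.1329, -0.2020, 1.0619)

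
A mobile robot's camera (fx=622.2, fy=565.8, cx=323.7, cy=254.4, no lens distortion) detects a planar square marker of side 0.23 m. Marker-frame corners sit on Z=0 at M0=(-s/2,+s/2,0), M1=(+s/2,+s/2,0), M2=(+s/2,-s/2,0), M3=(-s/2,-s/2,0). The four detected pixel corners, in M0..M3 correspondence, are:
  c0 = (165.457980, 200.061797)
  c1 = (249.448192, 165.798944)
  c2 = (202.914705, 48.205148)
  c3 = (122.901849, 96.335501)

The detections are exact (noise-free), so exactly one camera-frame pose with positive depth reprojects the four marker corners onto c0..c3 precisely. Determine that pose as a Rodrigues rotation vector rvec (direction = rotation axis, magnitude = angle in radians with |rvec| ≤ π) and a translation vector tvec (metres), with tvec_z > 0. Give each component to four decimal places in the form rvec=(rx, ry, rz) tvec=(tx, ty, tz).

rvec=(0.1835, 0.6083, -0.3040) tvec=(-0.2557, -0.2499, 1.1302)

Intrinsics K: fx=622.2, fy=565.8, cx=323.7, cy=254.4
Marker side s = 0.23 m; corners in marker frame (Z=0):
  M0 = (-0.1150, +0.1150, 0)
  M1 = (+0.1150, +0.1150, 0)
  M2 = (+0.1150, -0.1150, 0)
  M3 = (-0.1150, -0.1150, 0)
Detected image corners:
  c0 = (165.457980, 200.061797) px
  c1 = (249.448192, 165.798944) px
  c2 = (202.914705, 48.205148) px
  c3 = (122.901849, 96.335501) px
Planar DLT: solve 8×8 A·h = b for H (H[2,2]=1):
  H  [+260.58181 +206.26404 +182.91717]
  H  [-245.03162 +488.36421 +129.27893]
  H  [-0.51850 +0.07078 +1.00000]
B = K⁻¹H; ‖b₁‖=0.884836, ‖b₂‖=0.884836; λ = 2/(‖b₁‖+‖b₂‖) = 1.130153, sign → tz>0 ⇒ λ=+1.130153
r₁ = λ·B[:,0] = (+0.77818,-0.22596,-0.58599); r₂ = λ·B[:,1] = (+0.33304,+0.93951,+0.07999)
r₃ = r₁×r₂ = (+0.53247,-0.25740,+0.80636); SVD([r₁ r₂ r₃]) → R = UVᵀ:
  R  [+0.77818 +0.33304 +0.53247]
  R  [-0.22596 +0.93951 -0.25740]
  R  [-0.58599 +0.07999 +0.80636]
t = (-0.25572, -0.24992, +1.13015) m
tr R = 2.524052; θ = arccos((tr R − 1)/2) = 0.704360 rad = 40.357°
axis k = ((R−Rᵀ)₃₂, (R−Rᵀ)₁₃, (R−Rᵀ)₂₁) / (2 sinθ) = (+0.260516, +0.863614, -0.431629)
rvec = θ·k = (+0.183497, +0.608295, -0.304022)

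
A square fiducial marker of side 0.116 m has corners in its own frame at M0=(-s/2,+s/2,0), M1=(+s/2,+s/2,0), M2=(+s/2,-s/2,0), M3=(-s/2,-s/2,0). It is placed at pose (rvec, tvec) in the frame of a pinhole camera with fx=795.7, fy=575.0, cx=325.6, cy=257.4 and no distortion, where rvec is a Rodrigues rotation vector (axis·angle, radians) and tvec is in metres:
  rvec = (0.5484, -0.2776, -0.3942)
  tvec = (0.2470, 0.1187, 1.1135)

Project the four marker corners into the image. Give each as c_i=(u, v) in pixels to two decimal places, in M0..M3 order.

Intrinsics K: fx=795.7, fy=575.0, cx=325.6, cy=257.4
Marker side s = 0.116 m; corners in marker frame (Z=0):
  M0 = (-0.0580, +0.0580, 0)
  M1 = (+0.0580, +0.0580, 0)
  M2 = (+0.0580, -0.0580, 0)
  M3 = (-0.0580, -0.0580, 0)
rvec = (0.5484, -0.2776, -0.3942), |rvec| = θ = 0.73020 rad = 41.838°
Rodrigues: sinθ=0.66702, 1−cosθ=0.25496; R = I + sinθ·[k]× + (1−cosθ)·[k]×²:
    [+0.88885 +0.28730 -0.35695]
    [-0.43289 +0.78189 -0.44862]
    [+0.15021 +0.55328 +0.81934]
t = (0.2470, 0.1187, 1.1135) m
M0: Pc = R·M0+t = (+0.21211, +0.18916, +1.13688); u = 795.7·(+0.21211)/1.13688 + 325.6 = 474.0557, v = 575.0·(+0.18916)/1.13688 + 257.4 = 353.0701
M1: Pc = R·M1+t = (+0.31522, +0.13894, +1.15430); u = 795.7·(+0.31522)/1.15430 + 325.6 = 542.8893, v = 575.0·(+0.13894)/1.15430 + 257.4 = 326.6121
M2: Pc = R·M2+t = (+0.28189, +0.04824, +1.09012); u = 795.7·(+0.28189)/1.09012 + 325.6 = 531.3566, v = 575.0·(+0.04824)/1.09012 + 257.4 = 282.8465
M3: Pc = R·M3+t = (+0.17878, +0.09846, +1.07270); u = 795.7·(+0.17878)/1.07270 + 325.6 = 458.2173, v = 575.0·(+0.09846)/1.07270 + 257.4 = 310.1766

c0=(474.06, 353.07) c1=(542.89, 326.61) c2=(531.36, 282.85) c3=(458.22, 310.18)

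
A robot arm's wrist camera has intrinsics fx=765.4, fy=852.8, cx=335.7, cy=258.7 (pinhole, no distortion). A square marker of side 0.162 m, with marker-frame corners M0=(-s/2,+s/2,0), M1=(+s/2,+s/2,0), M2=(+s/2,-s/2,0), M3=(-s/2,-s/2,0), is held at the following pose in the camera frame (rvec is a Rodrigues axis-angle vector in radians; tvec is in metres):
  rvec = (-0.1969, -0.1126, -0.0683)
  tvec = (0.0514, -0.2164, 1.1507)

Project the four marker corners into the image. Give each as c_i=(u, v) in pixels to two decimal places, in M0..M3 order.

Intrinsics K: fx=765.4, fy=852.8, cx=335.7, cy=258.7
Marker side s = 0.162 m; corners in marker frame (Z=0):
  M0 = (-0.0810, +0.0810, 0)
  M1 = (+0.0810, +0.0810, 0)
  M2 = (+0.0810, -0.0810, 0)
  M3 = (-0.0810, -0.0810, 0)
rvec = (-0.1969, -0.1126, -0.0683), |rvec| = θ = 0.23688 rad = 13.572°
Rodrigues: sinθ=0.23467, 1−cosθ=0.02793; R = I + sinθ·[k]× + (1−cosθ)·[k]×²:
    [+0.99137 +0.07870 -0.10486]
    [-0.05663 +0.97838 +0.19889]
    [+0.11824 -0.19124 +0.97440]
t = (0.0514, -0.2164, 1.1507) m
M0: Pc = R·M0+t = (-0.02253, -0.13256, +1.12563); u = 765.4·(-0.02253)/1.12563 + 335.7 = 320.3826, v = 852.8·(-0.13256)/1.12563 + 258.7 = 158.2671
M1: Pc = R·M1+t = (+0.13808, -0.14174, +1.14479); u = 765.4·(+0.13808)/1.14479 + 335.7 = 428.0166, v = 852.8·(-0.14174)/1.14479 + 258.7 = 153.1136
M2: Pc = R·M2+t = (+0.12533, -0.30024, +1.17577); u = 765.4·(+0.12533)/1.17577 + 335.7 = 417.2849, v = 852.8·(-0.30024)/1.17577 + 258.7 = 40.9348
M3: Pc = R·M3+t = (-0.03528, -0.29106, +1.15661); u = 765.4·(-0.03528)/1.15661 + 335.7 = 312.3562, v = 852.8·(-0.29106)/1.15661 + 258.7 = 44.0924

c0=(320.38, 158.27) c1=(428.02, 153.11) c2=(417.28, 40.93) c3=(312.36, 44.09)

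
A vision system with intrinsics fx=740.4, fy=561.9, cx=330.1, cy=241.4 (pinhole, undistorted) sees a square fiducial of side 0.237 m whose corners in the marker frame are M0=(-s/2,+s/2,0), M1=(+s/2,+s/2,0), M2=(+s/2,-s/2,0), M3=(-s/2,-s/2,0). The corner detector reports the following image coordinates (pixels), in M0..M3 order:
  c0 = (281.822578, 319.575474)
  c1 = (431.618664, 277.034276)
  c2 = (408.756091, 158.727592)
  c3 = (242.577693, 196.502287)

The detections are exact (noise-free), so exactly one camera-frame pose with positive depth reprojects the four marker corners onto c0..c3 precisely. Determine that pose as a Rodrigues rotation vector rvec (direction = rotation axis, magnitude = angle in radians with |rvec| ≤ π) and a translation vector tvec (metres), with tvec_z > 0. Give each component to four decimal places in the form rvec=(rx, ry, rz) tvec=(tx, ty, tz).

rvec=(0.3552, -0.3572, -0.2569) tvec=(0.0197, -0.0025, 1.0035)

Intrinsics K: fx=740.4, fy=561.9, cx=330.1, cy=241.4
Marker side s = 0.237 m; corners in marker frame (Z=0):
  M0 = (-0.1185, +0.1185, 0)
  M1 = (+0.1185, +0.1185, 0)
  M2 = (+0.1185, -0.1185, 0)
  M3 = (-0.1185, -0.1185, 0)
Detected image corners:
  c0 = (281.822578, 319.575474) px
  c1 = (431.618664, 277.034276) px
  c2 = (408.756091, 158.727592) px
  c3 = (242.577693, 196.502287) px
Planar DLT: solve 8×8 A·h = b for H (H[2,2]=1):
  H  [+765.04543 +259.45603 +344.63601]
  H  [-100.16015 +599.29782 +239.97942]
  H  [+0.29306 +0.37992 +1.00000]
B = K⁻¹H; ‖b₁‖=0.996561, ‖b₂‖=0.996561; λ = 2/(‖b₁‖+‖b₂‖) = 1.003451, sign → tz>0 ⇒ λ=+1.003451
r₁ = λ·B[:,0] = (+0.90575,-0.30520,+0.29407); r₂ = λ·B[:,1] = (+0.18167,+0.90645,+0.38124)
r₃ = r₁×r₂ = (-0.38291,-0.29188,+0.87646); SVD([r₁ r₂ r₃]) → R = UVᵀ:
  R  [+0.90575 +0.18167 -0.38291]
  R  [-0.30520 +0.90645 -0.29188]
  R  [+0.29407 +0.38124 +0.87646]
t = (+0.01970, -0.00254, +1.00345) m
tr R = 2.688660; θ = arccos((tr R − 1)/2) = 0.565483 rad = 32.400°
axis k = ((R−Rᵀ)₃₂, (R−Rᵀ)₁₃, (R−Rᵀ)₂₁) / (2 sinθ) = (+0.628114, -0.631718, -0.454318)
rvec = θ·k = (+0.355188, -0.357225, -0.256909)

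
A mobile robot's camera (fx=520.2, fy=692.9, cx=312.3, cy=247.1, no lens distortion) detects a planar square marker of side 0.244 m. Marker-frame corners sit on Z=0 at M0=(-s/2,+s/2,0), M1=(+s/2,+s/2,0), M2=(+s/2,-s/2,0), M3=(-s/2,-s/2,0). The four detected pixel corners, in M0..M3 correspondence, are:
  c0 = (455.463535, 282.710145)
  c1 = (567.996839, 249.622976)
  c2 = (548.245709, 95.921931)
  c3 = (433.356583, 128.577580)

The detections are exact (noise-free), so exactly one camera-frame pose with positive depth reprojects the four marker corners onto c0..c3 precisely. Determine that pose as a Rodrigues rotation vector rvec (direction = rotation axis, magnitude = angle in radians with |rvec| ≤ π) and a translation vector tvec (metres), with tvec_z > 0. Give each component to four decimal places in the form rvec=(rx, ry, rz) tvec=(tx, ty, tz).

rvec=(0.0824, -0.0398, -0.2124) tvec=(0.3922, -0.0890, 1.0779)

Intrinsics K: fx=520.2, fy=692.9, cx=312.3, cy=247.1
Marker side s = 0.244 m; corners in marker frame (Z=0):
  M0 = (-0.1220, +0.1220, 0)
  M1 = (+0.1220, +0.1220, 0)
  M2 = (+0.1220, -0.1220, 0)
  M3 = (-0.1220, -0.1220, 0)
Detected image corners:
  c0 = (455.463535, 282.710145) px
  c1 = (567.996839, 249.622976) px
  c2 = (548.245709, 95.921931) px
  c3 = (433.356583, 128.577580) px
Planar DLT: solve 8×8 A·h = b for H (H[2,2]=1):
  H  [+480.27035 +125.68980 +501.56508]
  H  [-129.33444 +645.87620 +189.89895]
  H  [+0.02850 +0.07966 +1.00000]
B = K⁻¹H; ‖b₁‖=0.927697, ‖b₂‖=0.927697; λ = 2/(‖b₁‖+‖b₂‖) = 1.077938, sign → tz>0 ⇒ λ=+1.077938
r₁ = λ·B[:,0] = (+0.97675,-0.21216,+0.03072); r₂ = λ·B[:,1] = (+0.20890,+0.97416,+0.08587)
r₃ = r₁×r₂ = (-0.04815,-0.07746,+0.99583); SVD([r₁ r₂ r₃]) → R = UVᵀ:
  R  [+0.97675 +0.20890 -0.04815]
  R  [-0.21216 +0.97416 -0.07746]
  R  [+0.03072 +0.08587 +0.99583]
t = (+0.39219, -0.08899, +1.07794) m
tr R = 2.946744; θ = arccos((tr R − 1)/2) = 0.231287 rad = 13.252°
axis k = ((R−Rᵀ)₃₂, (R−Rᵀ)₁₃, (R−Rᵀ)₂₁) / (2 sinθ) = (+0.356249, -0.172040, -0.918416)
rvec = θ·k = (+0.082396, -0.039791, -0.212418)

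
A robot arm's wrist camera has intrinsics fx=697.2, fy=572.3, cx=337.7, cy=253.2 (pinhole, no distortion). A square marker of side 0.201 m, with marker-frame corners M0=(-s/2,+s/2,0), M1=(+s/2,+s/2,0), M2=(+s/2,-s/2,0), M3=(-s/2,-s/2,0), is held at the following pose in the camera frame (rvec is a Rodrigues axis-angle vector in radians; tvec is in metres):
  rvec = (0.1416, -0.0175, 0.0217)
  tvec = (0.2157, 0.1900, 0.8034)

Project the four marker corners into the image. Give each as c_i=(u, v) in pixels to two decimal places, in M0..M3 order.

Intrinsics K: fx=697.2, fy=572.3, cx=337.7, cy=253.2
Marker side s = 0.201 m; corners in marker frame (Z=0):
  M0 = (-0.1005, +0.1005, 0)
  M1 = (+0.1005, +0.1005, 0)
  M2 = (+0.1005, -0.1005, 0)
  M3 = (-0.1005, -0.1005, 0)
rvec = (0.1416, -0.0175, 0.0217), |rvec| = θ = 0.14432 rad = 8.269°
Rodrigues: sinθ=0.14382, 1−cosθ=0.01040; R = I + sinθ·[k]× + (1−cosθ)·[k]×²:
    [+0.99961 -0.02286 -0.01591]
    [+0.02039 +0.98976 -0.14130]
    [+0.01897 +0.14092 +0.98984]
t = (0.2157, 0.1900, 0.8034) m
M0: Pc = R·M0+t = (+0.11294, +0.28742, +0.81566); u = 697.2·(+0.11294)/0.81566 + 337.7 = 434.2392, v = 572.3·(+0.28742)/0.81566 + 253.2 = 454.8677
M1: Pc = R·M1+t = (+0.31386, +0.29152, +0.81947); u = 697.2·(+0.31386)/0.81947 + 337.7 = 604.7333, v = 572.3·(+0.29152)/0.81947 + 253.2 = 456.7911
M2: Pc = R·M2+t = (+0.31846, +0.09258, +0.79114); u = 697.2·(+0.31846)/0.79114 + 337.7 = 618.3433, v = 572.3·(+0.09258)/0.79114 + 253.2 = 320.1696
M3: Pc = R·M3+t = (+0.11754, +0.08848, +0.78733); u = 697.2·(+0.11754)/0.78733 + 337.7 = 441.7814, v = 572.3·(+0.08848)/0.78733 + 253.2 = 317.5152

c0=(434.24, 454.87) c1=(604.73, 456.79) c2=(618.34, 320.17) c3=(441.78, 317.52)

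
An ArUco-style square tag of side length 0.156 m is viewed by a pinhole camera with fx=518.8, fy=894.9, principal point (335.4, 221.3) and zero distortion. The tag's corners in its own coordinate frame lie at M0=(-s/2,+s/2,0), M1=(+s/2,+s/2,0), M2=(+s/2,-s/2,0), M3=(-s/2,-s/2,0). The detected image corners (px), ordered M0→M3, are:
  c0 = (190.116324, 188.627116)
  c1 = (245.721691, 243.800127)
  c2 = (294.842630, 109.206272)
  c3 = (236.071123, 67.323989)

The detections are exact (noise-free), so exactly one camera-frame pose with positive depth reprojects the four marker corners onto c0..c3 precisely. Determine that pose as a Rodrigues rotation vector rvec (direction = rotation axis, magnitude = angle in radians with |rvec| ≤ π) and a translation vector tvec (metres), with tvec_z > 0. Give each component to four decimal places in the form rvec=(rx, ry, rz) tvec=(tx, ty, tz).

Intrinsics K: fx=518.8, fy=894.9, cx=335.4, cy=221.3
Marker side s = 0.156 m; corners in marker frame (Z=0):
  M0 = (-0.0780, +0.0780, 0)
  M1 = (+0.0780, +0.0780, 0)
  M2 = (+0.0780, -0.0780, 0)
  M3 = (-0.0780, -0.0780, 0)
Detected image corners:
  c0 = (190.116324, 188.627116) px
  c1 = (245.721691, 243.800127) px
  c2 = (294.842630, 109.206272) px
  c3 = (236.071123, 67.323989) px
Planar DLT: solve 8×8 A·h = b for H (H[2,2]=1):
  H  [+219.62140 -340.74394 +240.61051]
  H  [+217.92043 +795.17177 +150.33405]
  H  [-0.60860 -0.15100 +1.00000]
B = K⁻¹H; ‖b₁‖=1.092138, ‖b₂‖=1.092138; λ = 2/(‖b₁‖+‖b₂‖) = 0.915635, sign → tz>0 ⇒ λ=+0.915635
r₁ = λ·B[:,0] = (+0.74787,+0.36077,-0.55725); r₂ = λ·B[:,1] = (-0.51200,+0.84779,-0.13826)
r₃ = r₁×r₂ = (+0.42255,+0.38871,+0.81875); SVD([r₁ r₂ r₃]) → R = UVᵀ:
  R  [+0.74787 -0.51200 +0.42255]
  R  [+0.36077 +0.84779 +0.38871]
  R  [-0.55725 -0.13826 +0.81875]
t = (-0.16729, -0.07261, +0.91564) m
tr R = 2.414409; θ = arccos((tr R − 1)/2) = 0.785260 rad = 44.992°
axis k = ((R−Rᵀ)₃₂, (R−Rᵀ)₁₃, (R−Rᵀ)₂₁) / (2 sinθ) = (-0.372682, +0.692922, +0.617226)
rvec = θ·k = (-0.292652, +0.544123, +0.484683)

rvec=(-0.2927, 0.5441, 0.4847) tvec=(-0.1673, -0.0726, 0.9156)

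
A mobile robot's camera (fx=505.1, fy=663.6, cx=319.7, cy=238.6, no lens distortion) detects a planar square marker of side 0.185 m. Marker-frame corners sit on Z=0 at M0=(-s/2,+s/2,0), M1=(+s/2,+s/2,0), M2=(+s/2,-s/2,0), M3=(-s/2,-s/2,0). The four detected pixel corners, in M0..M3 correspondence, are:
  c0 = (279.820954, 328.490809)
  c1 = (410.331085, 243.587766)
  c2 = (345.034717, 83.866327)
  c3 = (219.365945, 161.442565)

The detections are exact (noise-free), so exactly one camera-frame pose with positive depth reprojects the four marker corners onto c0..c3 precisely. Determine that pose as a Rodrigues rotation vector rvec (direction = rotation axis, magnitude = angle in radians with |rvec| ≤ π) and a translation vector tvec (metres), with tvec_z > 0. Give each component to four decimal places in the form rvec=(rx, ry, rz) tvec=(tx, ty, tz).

rvec=(-0.1853, -0.0339, -0.4584) tvec=(-0.0080, -0.0362, 0.6550)

Intrinsics K: fx=505.1, fy=663.6, cx=319.7, cy=238.6
Marker side s = 0.185 m; corners in marker frame (Z=0):
  M0 = (-0.0925, +0.0925, 0)
  M1 = (+0.0925, +0.0925, 0)
  M2 = (+0.0925, -0.0925, 0)
  M3 = (-0.0925, -0.0925, 0)
Detected image corners:
  c0 = (279.820954, 328.490809) px
  c1 = (410.331085, 243.587766) px
  c2 = (345.034717, 83.866327) px
  c3 = (219.365945, 161.442565) px
Planar DLT: solve 8×8 A·h = b for H (H[2,2]=1):
  H  [+727.56036 +258.50152 +313.55301]
  H  [-415.52797 +829.85107 +201.95789]
  H  [+0.11319 -0.25987 +1.00000]
B = K⁻¹H; ‖b₁‖=1.526796, ‖b₂‖=1.526796; λ = 2/(‖b₁‖+‖b₂‖) = 0.654966, sign → tz>0 ⇒ λ=+0.654966
r₁ = λ·B[:,0] = (+0.89651,-0.43678,+0.07413); r₂ = λ·B[:,1] = (+0.44293,+0.88025,-0.17020)
r₃ = r₁×r₂ = (+0.00909,+0.18543,+0.98262); SVD([r₁ r₂ r₃]) → R = UVᵀ:
  R  [+0.89651 +0.44293 +0.00909]
  R  [-0.43678 +0.88025 +0.18543]
  R  [+0.07413 -0.17020 +0.98262]
t = (-0.00797, -0.03617, +0.65497) m
tr R = 2.759378; θ = arccos((tr R − 1)/2) = 0.495588 rad = 28.395°
axis k = ((R−Rᵀ)₃₂, (R−Rᵀ)₁₃, (R−Rᵀ)₂₁) / (2 sinθ) = (-0.373914, -0.068392, -0.924938)
rvec = θ·k = (-0.185307, -0.033894, -0.458388)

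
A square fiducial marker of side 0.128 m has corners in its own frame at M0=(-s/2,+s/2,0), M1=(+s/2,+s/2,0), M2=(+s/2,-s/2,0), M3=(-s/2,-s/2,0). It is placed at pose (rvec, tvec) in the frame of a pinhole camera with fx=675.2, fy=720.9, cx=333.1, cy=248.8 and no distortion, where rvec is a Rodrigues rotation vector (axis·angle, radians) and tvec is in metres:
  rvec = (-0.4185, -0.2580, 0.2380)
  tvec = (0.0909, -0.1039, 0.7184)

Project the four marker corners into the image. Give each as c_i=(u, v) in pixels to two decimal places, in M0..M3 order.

Intrinsics K: fx=675.2, fy=720.9, cx=333.1, cy=248.8
Marker side s = 0.128 m; corners in marker frame (Z=0):
  M0 = (-0.0640, +0.0640, 0)
  M1 = (+0.0640, +0.0640, 0)
  M2 = (+0.0640, -0.0640, 0)
  M3 = (-0.0640, -0.0640, 0)
rvec = (-0.4185, -0.2580, 0.2380), |rvec| = θ = 0.54621 rad = 31.296°
Rodrigues: sinθ=0.51946, 1−cosθ=0.14550; R = I + sinθ·[k]× + (1−cosθ)·[k]×²:
    [+0.93991 -0.17368 -0.29394]
    [+0.27900 +0.88696 +0.36805]
    [+0.19679 -0.42794 +0.88212]
t = (0.0909, -0.1039, 0.7184) m
M0: Pc = R·M0+t = (+0.01963, -0.06499, +0.67842); u = 675.2·(+0.01963)/0.67842 + 333.1 = 352.6368, v = 720.9·(-0.06499)/0.67842 + 248.8 = 179.7398
M1: Pc = R·M1+t = (+0.13994, -0.02928, +0.70361); u = 675.2·(+0.13994)/0.70361 + 333.1 = 467.3891, v = 720.9·(-0.02928)/0.70361 + 248.8 = 218.8017
M2: Pc = R·M2+t = (+0.16217, -0.14281, +0.75838); u = 675.2·(+0.16217)/0.75838 + 333.1 = 477.4826, v = 720.9·(-0.14281)/0.75838 + 248.8 = 113.0488
M3: Pc = R·M3+t = (+0.04186, -0.17852, +0.73319); u = 675.2·(+0.04186)/0.73319 + 333.1 = 371.6502, v = 720.9·(-0.17852)/0.73319 + 248.8 = 73.2721

c0=(352.64, 179.74) c1=(467.39, 218.80) c2=(477.48, 113.05) c3=(371.65, 73.27)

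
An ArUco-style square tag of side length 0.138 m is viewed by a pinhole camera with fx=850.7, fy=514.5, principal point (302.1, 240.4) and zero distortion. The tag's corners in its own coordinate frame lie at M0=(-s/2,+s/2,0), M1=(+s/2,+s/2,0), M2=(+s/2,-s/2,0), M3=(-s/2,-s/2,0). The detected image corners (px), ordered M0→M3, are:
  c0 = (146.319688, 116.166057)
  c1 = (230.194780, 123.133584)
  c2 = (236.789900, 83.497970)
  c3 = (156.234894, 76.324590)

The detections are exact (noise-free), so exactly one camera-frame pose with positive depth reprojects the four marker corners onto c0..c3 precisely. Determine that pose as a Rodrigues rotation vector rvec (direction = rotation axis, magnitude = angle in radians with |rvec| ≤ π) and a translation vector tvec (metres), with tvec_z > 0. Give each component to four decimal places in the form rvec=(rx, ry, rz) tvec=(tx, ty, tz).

rvec=(-0.4141, -0.1474, 0.0808) tvec=(-0.1841, -0.3924, 1.4319)

Intrinsics K: fx=850.7, fy=514.5, cx=302.1, cy=240.4
Marker side s = 0.138 m; corners in marker frame (Z=0):
  M0 = (-0.0690, +0.0690, 0)
  M1 = (+0.0690, +0.0690, 0)
  M2 = (+0.0690, -0.0690, 0)
  M3 = (-0.0690, -0.0690, 0)
Detected image corners:
  c0 = (146.319688, 116.166057) px
  c1 = (230.194780, 123.133584) px
  c2 = (236.789900, 83.497970) px
  c3 = (156.234894, 76.324590) px
Planar DLT: solve 8×8 A·h = b for H (H[2,2]=1):
  H  [+612.46148 -114.34402 +192.71533]
  H  [+60.03355 +259.63909 +99.41295]
  H  [+0.08803 -0.28379 +1.00000]
B = K⁻¹H; ‖b₁‖=0.698390, ‖b₂‖=0.698391; λ = 2/(‖b₁‖+‖b₂‖) = 1.431864, sign → tz>0 ⇒ λ=+1.431864
r₁ = λ·B[:,0] = (+0.98611,+0.10818,+0.12605); r₂ = λ·B[:,1] = (-0.04816,+0.91245,-0.40635)
r₃ = r₁×r₂ = (-0.15897,+0.39463,+0.90498); SVD([r₁ r₂ r₃]) → R = UVᵀ:
  R  [+0.98611 -0.04816 -0.15897]
  R  [+0.10818 +0.91245 +0.39463]
  R  [+0.12605 -0.40635 +0.90498]
t = (-0.18411, -0.39237, +1.43186) m
tr R = 2.803537; θ = arccos((tr R − 1)/2) = 0.446952 rad = 25.608°
axis k = ((R−Rᵀ)₃₂, (R−Rᵀ)₁₃, (R−Rᵀ)₂₁) / (2 sinθ) = (-0.926596, -0.329716, +0.180852)
rvec = θ·k = (-0.414144, -0.147367, +0.080832)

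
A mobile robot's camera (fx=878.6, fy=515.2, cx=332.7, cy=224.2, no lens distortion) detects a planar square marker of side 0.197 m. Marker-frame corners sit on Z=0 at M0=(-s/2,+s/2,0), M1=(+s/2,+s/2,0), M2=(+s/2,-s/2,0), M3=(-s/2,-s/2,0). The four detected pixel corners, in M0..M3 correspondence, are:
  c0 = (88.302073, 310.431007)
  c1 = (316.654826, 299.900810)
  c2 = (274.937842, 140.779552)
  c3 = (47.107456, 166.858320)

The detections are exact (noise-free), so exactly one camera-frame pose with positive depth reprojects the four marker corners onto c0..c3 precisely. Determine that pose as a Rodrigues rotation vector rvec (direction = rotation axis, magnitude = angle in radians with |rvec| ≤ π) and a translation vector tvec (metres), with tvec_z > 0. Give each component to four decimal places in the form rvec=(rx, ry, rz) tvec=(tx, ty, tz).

rvec=(0.0794, 0.3421, -0.1394) tvec=(-0.1182, 0.0082, 0.6634)

Intrinsics K: fx=878.6, fy=515.2, cx=332.7, cy=224.2
Marker side s = 0.197 m; corners in marker frame (Z=0):
  M0 = (-0.0985, +0.0985, 0)
  M1 = (+0.0985, +0.0985, 0)
  M2 = (+0.0985, -0.0985, 0)
  M3 = (-0.0985, -0.0985, 0)
Detected image corners:
  c0 = (88.302073, 310.431007) px
  c1 = (316.654826, 299.900810) px
  c2 = (274.937842, 140.779552) px
  c3 = (47.107456, 166.858320) px
Planar DLT: solve 8×8 A·h = b for H (H[2,2]=1):
  H  [+1064.84238 +225.15746 +176.16900]
  H  [-210.02068 +784.94329 +230.56018]
  H  [-0.51165 +0.08137 +1.00000]
B = K⁻¹H; ‖b₁‖=1.507340, ‖b₂‖=1.507340; λ = 2/(‖b₁‖+‖b₂‖) = 0.663420, sign → tz>0 ⇒ λ=+0.663420
r₁ = λ·B[:,0] = (+0.93259,-0.12273,-0.33944); r₂ = λ·B[:,1] = (+0.14957,+0.98728,+0.05398)
r₃ = r₁×r₂ = (+0.32850,-0.10111,+0.93908); SVD([r₁ r₂ r₃]) → R = UVᵀ:
  R  [+0.93259 +0.14957 +0.32850]
  R  [-0.12273 +0.98728 -0.10111]
  R  [-0.33944 +0.05398 +0.93908]
t = (-0.11819, +0.00819, +0.66342) m
tr R = 2.858939; θ = arccos((tr R − 1)/2) = 0.377824 rad = 21.648°
axis k = ((R−Rᵀ)₃₂, (R−Rᵀ)₁₃, (R−Rᵀ)₂₁) / (2 sinθ) = (+0.210213, +0.905316, -0.369071)
rvec = θ·k = (+0.079424, +0.342050, -0.139444)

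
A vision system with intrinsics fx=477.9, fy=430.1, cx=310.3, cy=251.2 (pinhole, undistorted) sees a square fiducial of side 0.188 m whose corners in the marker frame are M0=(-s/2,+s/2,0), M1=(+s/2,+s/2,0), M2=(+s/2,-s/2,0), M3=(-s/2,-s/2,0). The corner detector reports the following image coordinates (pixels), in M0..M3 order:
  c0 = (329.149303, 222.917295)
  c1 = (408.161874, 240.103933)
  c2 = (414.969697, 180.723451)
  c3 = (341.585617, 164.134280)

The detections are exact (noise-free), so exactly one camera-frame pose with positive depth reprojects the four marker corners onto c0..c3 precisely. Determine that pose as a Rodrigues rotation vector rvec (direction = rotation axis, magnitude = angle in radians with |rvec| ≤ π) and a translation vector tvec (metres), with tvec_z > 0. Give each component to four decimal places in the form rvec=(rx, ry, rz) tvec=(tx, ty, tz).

rvec=(-0.4452, -0.1156, 0.2137) tvec=(0.1511, -0.1328, 1.1365)

Intrinsics K: fx=477.9, fy=430.1, cx=310.3, cy=251.2
Marker side s = 0.188 m; corners in marker frame (Z=0):
  M0 = (-0.0940, +0.0940, 0)
  M1 = (+0.0940, +0.0940, 0)
  M2 = (+0.0940, -0.0940, 0)
  M3 = (-0.0940, -0.0940, 0)
Detected image corners:
  c0 = (329.149303, 222.917295) px
  c1 = (408.161874, 240.103933) px
  c2 = (414.969697, 180.723451) px
  c3 = (341.585617, 164.134280) px
Planar DLT: solve 8×8 A·h = b for H (H[2,2]=1):
  H  [+425.86056 -195.17546 +373.84335]
  H  [+101.17878 +236.35838 +200.94334]
  H  [+0.05648 -0.38577 +1.00000]
B = K⁻¹H; ‖b₁‖=0.879863, ‖b₂‖=0.879863; λ = 2/(‖b₁‖+‖b₂‖) = 1.136540, sign → tz>0 ⇒ λ=+1.136540
r₁ = λ·B[:,0] = (+0.97110,+0.22987,+0.06419); r₂ = λ·B[:,1] = (-0.17948,+0.88065,-0.43845)
r₃ = r₁×r₂ = (-0.15732,+0.41426,+0.89646); SVD([r₁ r₂ r₃]) → R = UVᵀ:
  R  [+0.97110 -0.17948 -0.15732]
  R  [+0.22987 +0.88065 +0.41426]
  R  [+0.06419 -0.43845 +0.89646]
t = (+0.15112, -0.13280, +1.13654) m
tr R = 2.748216; θ = arccos((tr R − 1)/2) = 0.507200 rad = 29.060°
axis k = ((R−Rᵀ)₃₂, (R−Rᵀ)₁₃, (R−Rᵀ)₂₁) / (2 sinθ) = (-0.877751, -0.228016, +0.421381)
rvec = θ·k = (-0.445196, -0.115650, +0.213725)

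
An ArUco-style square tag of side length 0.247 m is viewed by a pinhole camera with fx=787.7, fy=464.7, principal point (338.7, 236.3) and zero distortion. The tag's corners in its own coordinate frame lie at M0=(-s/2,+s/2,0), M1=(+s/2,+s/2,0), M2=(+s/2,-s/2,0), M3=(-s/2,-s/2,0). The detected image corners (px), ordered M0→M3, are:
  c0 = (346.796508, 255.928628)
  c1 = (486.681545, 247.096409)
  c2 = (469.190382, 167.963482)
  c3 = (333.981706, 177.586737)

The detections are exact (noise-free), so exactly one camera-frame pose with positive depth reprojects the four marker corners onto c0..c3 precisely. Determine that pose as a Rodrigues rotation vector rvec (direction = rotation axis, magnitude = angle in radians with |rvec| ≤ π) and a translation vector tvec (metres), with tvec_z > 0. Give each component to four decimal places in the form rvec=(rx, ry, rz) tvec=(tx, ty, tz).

rvec=(-0.1827, 0.0892, -0.1022) tvec=(0.1252, -0.0752, 1.4120)

Intrinsics K: fx=787.7, fy=464.7, cx=338.7, cy=236.3
Marker side s = 0.247 m; corners in marker frame (Z=0):
  M0 = (-0.1235, +0.1235, 0)
  M1 = (+0.1235, +0.1235, 0)
  M2 = (+0.1235, -0.1235, 0)
  M3 = (-0.1235, -0.1235, 0)
Detected image corners:
  c0 = (346.796508, 255.928628) px
  c1 = (486.681545, 247.096409) px
  c2 = (469.190382, 167.963482) px
  c3 = (333.981706, 177.586737) px
Planar DLT: solve 8×8 A·h = b for H (H[2,2]=1):
  H  [+533.76970 +7.49129 +408.56319]
  H  [-49.28261 +290.87399 +211.53657]
  H  [-0.05608 -0.13147 +1.00000]
B = K⁻¹H; ‖b₁‖=0.708239, ‖b₂‖=0.708239; λ = 2/(‖b₁‖+‖b₂‖) = 1.411952, sign → tz>0 ⇒ λ=+1.411952
r₁ = λ·B[:,0] = (+0.99083,-0.10948,-0.07918); r₂ = λ·B[:,1] = (+0.09324,+0.97819,-0.18562)
r₃ = r₁×r₂ = (+0.09778,+0.17654,+0.97942); SVD([r₁ r₂ r₃]) → R = UVᵀ:
  R  [+0.99083 +0.09324 +0.09778]
  R  [-0.10948 +0.97819 +0.17654]
  R  [-0.07918 -0.18562 +0.97942]
t = (+0.12523, -0.07524, +1.41195) m
tr R = 2.948442; θ = arccos((tr R − 1)/2) = 0.227555 rad = 13.038°
axis k = ((R−Rᵀ)₃₂, (R−Rᵀ)₁₃, (R−Rᵀ)₂₁) / (2 sinθ) = (-0.802683, +0.392213, -0.449299)
rvec = θ·k = (-0.182654, +0.089250, -0.102240)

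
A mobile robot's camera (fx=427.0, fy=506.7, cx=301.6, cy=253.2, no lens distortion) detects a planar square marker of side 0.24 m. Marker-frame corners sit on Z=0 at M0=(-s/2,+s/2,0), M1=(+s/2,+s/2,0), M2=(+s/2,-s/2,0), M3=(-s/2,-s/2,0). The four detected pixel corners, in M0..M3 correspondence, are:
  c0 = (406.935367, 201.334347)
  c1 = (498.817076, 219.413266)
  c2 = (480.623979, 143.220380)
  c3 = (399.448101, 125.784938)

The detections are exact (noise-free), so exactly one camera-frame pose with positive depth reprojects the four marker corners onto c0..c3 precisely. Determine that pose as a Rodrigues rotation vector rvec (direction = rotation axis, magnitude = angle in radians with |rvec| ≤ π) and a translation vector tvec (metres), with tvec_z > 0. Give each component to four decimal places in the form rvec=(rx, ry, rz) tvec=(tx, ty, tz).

rvec=(-0.6343, -0.1446, 0.1126) tvec=(0.3833, -0.1852, 1.1295)

Intrinsics K: fx=427.0, fy=506.7, cx=301.6, cy=253.2
Marker side s = 0.24 m; corners in marker frame (Z=0):
  M0 = (-0.1200, +0.1200, 0)
  M1 = (+0.1200, +0.1200, 0)
  M2 = (+0.1200, -0.1200, 0)
  M3 = (-0.1200, -0.1200, 0)
Detected image corners:
  c0 = (406.935367, 201.334347) px
  c1 = (498.817076, 219.413266) px
  c2 = (480.623979, 143.220380) px
  c3 = (399.448101, 125.784938) px
Planar DLT: solve 8×8 A·h = b for H (H[2,2]=1):
  H  [+398.58249 -182.27698 +446.50774]
  H  [+89.14444 +224.98636 +170.12589]
  H  [+0.08839 -0.52864 +1.00000]
B = K⁻¹H; ‖b₁‖=0.885352, ‖b₂‖=0.885352; λ = 2/(‖b₁‖+‖b₂‖) = 1.129494, sign → tz>0 ⇒ λ=+1.129494
r₁ = λ·B[:,0] = (+0.98381,+0.14883,+0.09983); r₂ = λ·B[:,1] = (-0.06041,+0.79989,-0.59710)
r₃ = r₁×r₂ = (-0.16872,+0.58140,+0.79593); SVD([r₁ r₂ r₃]) → R = UVᵀ:
  R  [+0.98381 -0.06041 -0.16872]
  R  [+0.14883 +0.79989 +0.58140]
  R  [+0.09983 -0.59710 +0.79593]
t = (+0.38331, -0.18518, +1.12949) m
tr R = 2.579637; θ = arccos((tr R − 1)/2) = 0.660283 rad = 37.831°
axis k = ((R−Rᵀ)₃₂, (R−Rᵀ)₁₃, (R−Rᵀ)₂₁) / (2 sinθ) = (-0.960716, -0.218925, +0.170575)
rvec = θ·k = (-0.634345, -0.144552, +0.112628)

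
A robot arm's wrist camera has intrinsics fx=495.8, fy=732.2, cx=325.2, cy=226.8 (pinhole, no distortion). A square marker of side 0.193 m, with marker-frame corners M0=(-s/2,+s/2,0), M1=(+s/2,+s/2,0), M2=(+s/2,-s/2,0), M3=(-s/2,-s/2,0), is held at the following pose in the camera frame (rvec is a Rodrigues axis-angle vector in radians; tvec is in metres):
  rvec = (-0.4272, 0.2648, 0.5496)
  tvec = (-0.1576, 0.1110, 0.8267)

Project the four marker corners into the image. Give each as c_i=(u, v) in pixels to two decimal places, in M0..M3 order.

Intrinsics K: fx=495.8, fy=732.2, cx=325.2, cy=226.8
Marker side s = 0.193 m; corners in marker frame (Z=0):
  M0 = (-0.0965, +0.0965, 0)
  M1 = (+0.0965, +0.0965, 0)
  M2 = (+0.0965, -0.0965, 0)
  M3 = (-0.0965, -0.0965, 0)
rvec = (-0.4272, 0.2648, 0.5496), |rvec| = θ = 0.74477 rad = 42.672°
Rodrigues: sinθ=0.67780, 1−cosθ=0.26475; R = I + sinθ·[k]× + (1−cosθ)·[k]×²:
    [+0.82235 -0.55418 +0.12892]
    [+0.44619 +0.76871 +0.45825]
    [-0.35306 -0.31932 +0.87942]
t = (-0.1576, 0.1110, 0.8267) m
M0: Pc = R·M0+t = (-0.29044, +0.14212, +0.82996); u = 495.8·(-0.29044)/0.82996 + 325.2 = 151.6993, v = 732.2·(+0.14212)/0.82996 + 226.8 = 352.1839
M1: Pc = R·M1+t = (-0.13172, +0.22824, +0.76182); u = 495.8·(-0.13172)/0.76182 + 325.2 = 239.4742, v = 732.2·(+0.22824)/0.76182 + 226.8 = 446.1653
M2: Pc = R·M2+t = (-0.02476, +0.07988, +0.82344); u = 495.8·(-0.02476)/0.82344 + 325.2 = 310.2890, v = 732.2·(+0.07988)/0.82344 + 226.8 = 297.8252
M3: Pc = R·M3+t = (-0.18348, -0.00624, +0.89158); u = 495.8·(-0.18348)/0.89158 + 325.2 = 223.1693, v = 732.2·(-0.00624)/0.89158 + 226.8 = 221.6772

c0=(151.70, 352.18) c1=(239.47, 446.17) c2=(310.29, 297.83) c3=(223.17, 221.68)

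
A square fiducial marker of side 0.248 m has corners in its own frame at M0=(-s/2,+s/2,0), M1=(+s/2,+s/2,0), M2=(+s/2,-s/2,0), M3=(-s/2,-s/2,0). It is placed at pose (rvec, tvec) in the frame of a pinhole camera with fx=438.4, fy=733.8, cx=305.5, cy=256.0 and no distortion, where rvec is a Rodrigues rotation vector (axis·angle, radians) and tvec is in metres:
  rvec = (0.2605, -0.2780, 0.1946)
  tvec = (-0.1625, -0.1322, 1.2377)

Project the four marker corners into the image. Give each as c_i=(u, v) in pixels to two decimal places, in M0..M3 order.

Intrinsics K: fx=438.4, fy=733.8, cx=305.5, cy=256.0
Marker side s = 0.248 m; corners in marker frame (Z=0):
  M0 = (-0.1240, +0.1240, 0)
  M1 = (+0.1240, +0.1240, 0)
  M2 = (+0.1240, -0.1240, 0)
  M3 = (-0.1240, -0.1240, 0)
rvec = (0.2605, -0.2780, 0.1946), |rvec| = θ = 0.42780 rad = 24.511°
Rodrigues: sinθ=0.41487, 1−cosθ=0.09012; R = I + sinθ·[k]× + (1−cosθ)·[k]×²:
    [+0.94330 -0.22438 -0.24464]
    [+0.15306 +0.94794 -0.27927]
    [+0.29456 +0.22599 +0.92853]
t = (-0.1625, -0.1322, 1.2377) m
M0: Pc = R·M0+t = (-0.30729, -0.03364, +1.22920); u = 438.4·(-0.30729)/1.22920 + 305.5 = 195.9027, v = 733.8·(-0.03364)/1.22920 + 256.0 = 235.9207
M1: Pc = R·M1+t = (-0.07335, +0.00432, +1.30225); u = 438.4·(-0.07335)/1.30225 + 305.5 = 280.8054, v = 733.8·(+0.00432)/1.30225 + 256.0 = 258.4361
M2: Pc = R·M2+t = (-0.01771, -0.23076, +1.24620); u = 438.4·(-0.01771)/1.24620 + 305.5 = 299.2704, v = 733.8·(-0.23076)/1.24620 + 256.0 = 120.1190
M3: Pc = R·M3+t = (-0.25165, -0.26872, +1.17315); u = 438.4·(-0.25165)/1.17315 + 305.5 = 211.4615, v = 733.8·(-0.26872)/1.17315 + 256.0 = 87.9151

c0=(195.90, 235.92) c1=(280.81, 258.44) c2=(299.27, 120.12) c3=(211.46, 87.92)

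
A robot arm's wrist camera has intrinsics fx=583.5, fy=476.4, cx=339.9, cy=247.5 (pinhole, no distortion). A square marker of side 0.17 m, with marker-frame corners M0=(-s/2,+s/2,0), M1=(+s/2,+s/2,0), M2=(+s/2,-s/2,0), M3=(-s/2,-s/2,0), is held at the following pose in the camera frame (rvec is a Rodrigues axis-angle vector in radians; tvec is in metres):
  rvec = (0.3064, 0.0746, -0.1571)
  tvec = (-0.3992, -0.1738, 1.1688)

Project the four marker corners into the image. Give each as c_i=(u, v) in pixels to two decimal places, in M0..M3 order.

c0=(112.29, 215.13) c1=(191.55, 204.94) c2=(170.58, 135.93) c3=(88.18, 147.55)

Intrinsics K: fx=583.5, fy=476.4, cx=339.9, cy=247.5
Marker side s = 0.17 m; corners in marker frame (Z=0):
  M0 = (-0.0850, +0.0850, 0)
  M1 = (+0.0850, +0.0850, 0)
  M2 = (+0.0850, -0.0850, 0)
  M3 = (-0.0850, -0.0850, 0)
rvec = (0.3064, 0.0746, -0.1571), |rvec| = θ = 0.35232 rad = 20.186°
Rodrigues: sinθ=0.34507, 1−cosθ=0.06142; R = I + sinθ·[k]× + (1−cosθ)·[k]×²:
    [+0.98503 +0.16518 +0.04925]
    [-0.14256 +0.94133 -0.30590]
    [-0.09689 +0.29430 +0.95079]
t = (-0.3992, -0.1738, 1.1688) m
M0: Pc = R·M0+t = (-0.46889, -0.08167, +1.20205); u = 583.5·(-0.46889)/1.20205 + 339.9 = 112.2925, v = 476.4·(-0.08167)/1.20205 + 247.5 = 215.1326
M1: Pc = R·M1+t = (-0.30143, -0.10590, +1.18558); u = 583.5·(-0.30143)/1.18558 + 339.9 = 191.5461, v = 476.4·(-0.10590)/1.18558 + 247.5 = 204.9446
M2: Pc = R·M2+t = (-0.32951, -0.26593, +1.13555); u = 583.5·(-0.32951)/1.13555 + 339.9 = 170.5805, v = 476.4·(-0.26593)/1.13555 + 247.5 = 135.9334
M3: Pc = R·M3+t = (-0.49697, -0.24170, +1.15202); u = 583.5·(-0.49697)/1.15202 + 339.9 = 88.1847, v = 476.4·(-0.24170)/1.15202 + 247.5 = 147.5505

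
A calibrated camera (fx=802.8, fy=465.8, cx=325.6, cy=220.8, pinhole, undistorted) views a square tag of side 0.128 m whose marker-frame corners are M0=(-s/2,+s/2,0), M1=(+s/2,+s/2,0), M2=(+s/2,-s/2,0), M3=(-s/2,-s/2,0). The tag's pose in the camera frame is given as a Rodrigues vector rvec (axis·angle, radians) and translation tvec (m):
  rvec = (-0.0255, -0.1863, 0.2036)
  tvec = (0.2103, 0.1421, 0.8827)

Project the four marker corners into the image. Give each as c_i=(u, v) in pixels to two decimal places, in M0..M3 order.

c0=(451.35, 323.67) c1=(558.98, 334.59) c2=(580.27, 268.80) c3=(473.90, 256.20)

Intrinsics K: fx=802.8, fy=465.8, cx=325.6, cy=220.8
Marker side s = 0.128 m; corners in marker frame (Z=0):
  M0 = (-0.0640, +0.0640, 0)
  M1 = (+0.0640, +0.0640, 0)
  M2 = (+0.0640, -0.0640, 0)
  M3 = (-0.0640, -0.0640, 0)
rvec = (-0.0255, -0.1863, 0.2036), |rvec| = θ = 0.27715 rad = 15.879°
Rodrigues: sinθ=0.27361, 1−cosθ=0.03816; R = I + sinθ·[k]× + (1−cosθ)·[k]×²:
    [+0.96216 -0.19864 -0.18650]
    [+0.20336 +0.97908 +0.00633]
    [+0.18134 -0.04402 +0.98243]
t = (0.2103, 0.1421, 0.8827) m
M0: Pc = R·M0+t = (+0.13601, +0.19175, +0.86828); u = 802.8·(+0.13601)/0.86828 + 325.6 = 451.3520, v = 465.8·(+0.19175)/0.86828 + 220.8 = 323.6650
M1: Pc = R·M1+t = (+0.25917, +0.21778, +0.89149); u = 802.8·(+0.25917)/0.89149 + 325.6 = 558.9825, v = 465.8·(+0.21778)/0.89149 + 220.8 = 334.5875
M2: Pc = R·M2+t = (+0.28459, +0.09245, +0.89712); u = 802.8·(+0.28459)/0.89712 + 325.6 = 580.2697, v = 465.8·(+0.09245)/0.89712 + 220.8 = 268.8035
M3: Pc = R·M3+t = (+0.16143, +0.06642, +0.87391); u = 802.8·(+0.16143)/0.87391 + 325.6 = 473.8986, v = 465.8·(+0.06642)/0.87391 + 220.8 = 256.2041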